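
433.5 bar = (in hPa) 1 bar = 100000 Pa, so 433.5 bar = 433.5 * 100000 = 43350000 Pa. 1 hPa = 100 Pa, so 43350000 Pa = 43350000 / 100 = 433500 hPa ≈ 4.335e+05 hPa (4 s.f.). Final answer: 4.335e+05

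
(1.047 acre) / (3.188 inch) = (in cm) 5.233e+06. Check: 1 acre = 4046.8564 m^2, so 1.047 acre = 1.047 * 4046.8564 = 4237.0587 m^2. 1 inch = 0.0254 m, so 3.188 inch = 3.188 * 0.0254 = 0.0809752 m. Combine: 4237.0587 m^2 / 0.0809752 m = 52325.387 m. 1 cm = 0.01 m, so 52325.387 m = 52325.387 / 0.01 = 5232538.7 cm ≈ 5.233e+06 cm (4 s.f.).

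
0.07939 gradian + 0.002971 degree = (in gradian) 1 gradian = 0.015707963 rad, so 0.07939 gradian = 0.07939 * 0.015707963 = 0.0012470552 rad. 1 degree = 0.017453293 rad, so 0.002971 degree = 0.002971 * 0.017453293 = 5.1853732e-05 rad. Sum: 0.0012470552 + 5.1853732e-05 = 0.0012989089 rad. 1 gradian = 0.015707963 rad, so 0.0012989089 rad = 0.0012989089 / 0.015707963 = 0.082691111 gradian ≈ 0.08269 gradian (4 s.f.). Final answer: 0.08269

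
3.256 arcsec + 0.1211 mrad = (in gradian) 1 arcsec = 4.8481368e-06 rad, so 3.256 arcsec = 3.256 * 4.8481368e-06 = 1.5785533e-05 rad. 1 mrad = 0.001 rad, so 0.1211 mrad = 0.1211 * 0.001 = 0.0001211 rad. Sum: 1.5785533e-05 + 0.0001211 = 0.00013688553 rad. 1 gradian = 0.015707963 rad, so 0.00013688553 rad = 0.00013688553 / 0.015707963 = 0.0087144037 gradian ≈ 0.008714 gradian (4 s.f.). Final answer: 0.008714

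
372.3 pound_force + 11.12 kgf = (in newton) 1 pound_force = 4.4482216 N, so 372.3 pound_force = 372.3 * 4.4482216 = 1656.0729 N. 1 kgf = 9.80665 N, so 11.12 kgf = 11.12 * 9.80665 = 109.04995 N. Sum: 1656.0729 + 109.04995 = 1765.1229 N. 1765.1229 N = 1765.1229 newton ≈ 1765 newton (4 s.f.). Final answer: 1765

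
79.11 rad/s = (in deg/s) 4533. Check: 1 deg/s = 0.017453293 rad/s, so 79.11 rad/s = 79.11 / 0.017453293 = 4532.6691 deg/s ≈ 4533 deg/s (4 s.f.).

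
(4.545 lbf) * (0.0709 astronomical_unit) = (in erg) 2.144e+18. Check: 1 lbf = 4.4482216 N, so 4.545 lbf = 4.545 * 4.4482216 = 20.217167 N. 1 astronomical_unit = 1.4959787e+11 m, so 0.0709 astronomical_unit = 0.0709 * 1.4959787e+11 = 1.0606489e+10 m. Combine: 20.217167 N * 1.0606489e+10 m = 2.1443316e+11 J. 1 erg = 1e-07 J, so 2.1443316e+11 J = 2.1443316e+11 / 1e-07 = 2.1443316e+18 erg ≈ 2.144e+18 erg (4 s.f.).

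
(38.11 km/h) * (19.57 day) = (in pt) 1 km/h = 0.27777778 m/s, so 38.11 km/h = 38.11 * 0.27777778 = 10.586111 m/s. 1 day = 86400 s, so 19.57 day = 19.57 * 86400 = 1690848 s. Combine: 10.586111 m/s * 1690848 s = 17899505 m. 1 pt = 0.00035277778 m, so 17899505 m = 17899505 / 0.00035277778 = 5.0738754e+10 pt ≈ 5.074e+10 pt (4 s.f.). Final answer: 5.074e+10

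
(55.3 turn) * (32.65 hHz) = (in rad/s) 1.134e+06. Check: 1 turn = 6.2831853 rad, so 55.3 turn = 55.3 * 6.2831853 = 347.46015 rad. 1 hHz = 100 Hz, so 32.65 hHz = 32.65 * 100 = 3265 Hz. Combine: 347.46015 rad * 3265 Hz = 1134457.4 rad/s. Result: 1134457.4 rad/s ≈ 1.134e+06 rad/s (4 s.f.).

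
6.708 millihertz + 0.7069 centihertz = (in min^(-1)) 1 millihertz = 0.001 Hz, so 6.708 millihertz = 6.708 * 0.001 = 0.006708 Hz. 1 centihertz = 0.01 Hz, so 0.7069 centihertz = 0.7069 * 0.01 = 0.007069 Hz. Sum: 0.006708 + 0.007069 = 0.013777 Hz. 1 min^(-1) = 0.016666667 Hz, so 0.013777 Hz = 0.013777 / 0.016666667 = 0.82662 min^(-1) ≈ 0.8266 min^(-1) (4 s.f.). Final answer: 0.8266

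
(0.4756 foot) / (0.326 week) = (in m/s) 1 foot = 0.3048 m, so 0.4756 foot = 0.4756 * 0.3048 = 0.14496288 m. 1 week = 604800 s, so 0.326 week = 0.326 * 604800 = 197164.8 s. Combine: 0.14496288 m / 197164.8 s = 7.3523712e-07 m/s. Result: 7.3523712e-07 m/s ≈ 7.352e-07 m/s (4 s.f.). Final answer: 7.352e-07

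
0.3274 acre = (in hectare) 0.1325. Check: 1 acre = 4046.8564 m^2, so 0.3274 acre = 0.3274 * 4046.8564 = 1324.9408 m^2. 1 hectare = 10000 m^2, so 1324.9408 m^2 = 1324.9408 / 10000 = 0.13249408 hectare ≈ 0.1325 hectare (4 s.f.).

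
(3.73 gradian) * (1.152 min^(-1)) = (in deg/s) 1 gradian = 0.015707963 rad, so 3.73 gradian = 3.73 * 0.015707963 = 0.058590703 rad. 1 min^(-1) = 0.016666667 Hz, so 1.152 min^(-1) = 1.152 * 0.016666667 = 0.0192 Hz. Combine: 0.058590703 rad * 0.0192 Hz = 0.0011249415 rad/s. 1 deg/s = 0.017453293 rad/s, so 0.0011249415 rad/s = 0.0011249415 / 0.017453293 = 0.0644544 deg/s ≈ 0.06445 deg/s (4 s.f.). Final answer: 0.06445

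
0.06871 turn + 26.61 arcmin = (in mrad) 1 turn = 6.2831853 rad, so 0.06871 turn = 0.06871 * 6.2831853 = 0.43171766 rad. 1 arcmin = 0.00029088821 rad, so 26.61 arcmin = 26.61 * 0.00029088821 = 0.0077405352 rad. Sum: 0.43171766 + 0.0077405352 = 0.4394582 rad. 1 mrad = 0.001 rad, so 0.4394582 rad = 0.4394582 / 0.001 = 439.4582 mrad ≈ 439.5 mrad (4 s.f.). Final answer: 439.5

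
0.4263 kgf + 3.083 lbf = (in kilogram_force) 1 kgf = 9.80665 N, so 0.4263 kgf = 0.4263 * 9.80665 = 4.1805749 N. 1 lbf = 4.4482216 N, so 3.083 lbf = 3.083 * 4.4482216 = 13.713867 N. Sum: 4.1805749 + 13.713867 = 17.894442 N. 1 kilogram_force = 9.80665 N, so 17.894442 N = 17.894442 / 9.80665 = 1.8247253 kilogram_force ≈ 1.825 kilogram_force (4 s.f.). Final answer: 1.825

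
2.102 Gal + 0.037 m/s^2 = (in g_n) 0.005916. Check: 1 Gal = 0.01 m/s^2, so 2.102 Gal = 2.102 * 0.01 = 0.02102 m/s^2. 0.037 m/s^2 is already in m/s^2. Sum: 0.02102 + 0.037 = 0.05802 m/s^2. 1 g_n = 9.80665 m/s^2, so 0.05802 m/s^2 = 0.05802 / 9.80665 = 0.0059163935 g_n ≈ 0.005916 g_n (4 s.f.).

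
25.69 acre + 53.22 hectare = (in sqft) 1 acre = 4046.8564 m^2, so 25.69 acre = 25.69 * 4046.8564 = 103963.74 m^2. 1 hectare = 10000 m^2, so 53.22 hectare = 53.22 * 10000 = 532200 m^2. Sum: 103963.74 + 532200 = 636163.74 m^2. 1 sqft = 0.09290304 m^2, so 636163.74 m^2 = 636163.74 / 0.09290304 = 6847609.5 sqft ≈ 6.848e+06 sqft (4 s.f.). Final answer: 6.848e+06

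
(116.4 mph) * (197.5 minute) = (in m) 1 mph = 0.44704 m/s, so 116.4 mph = 116.4 * 0.44704 = 52.035456 m/s. 1 minute = 60 s, so 197.5 minute = 197.5 * 60 = 11850 s. Combine: 52.035456 m/s * 11850 s = 616620.15 m. Result: 616620.15 m ≈ 6.166e+05 m (4 s.f.). Final answer: 6.166e+05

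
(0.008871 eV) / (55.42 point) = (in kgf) 7.413e-21. Check: 1 eV = 1.6021766e-19 J, so 0.008871 eV = 0.008871 * 1.6021766e-19 = 1.4212909e-21 J. 1 point = 0.00035277778 m, so 55.42 point = 55.42 * 0.00035277778 = 0.019550944 m. Combine: 1.4212909e-21 J / 0.019550944 m = 7.2696789e-20 N. 1 kgf = 9.80665 N, so 7.2696789e-20 N = 7.2696789e-20 / 9.80665 = 7.4130095e-21 kgf ≈ 7.413e-21 kgf (4 s.f.).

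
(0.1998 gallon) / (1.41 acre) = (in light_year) 1.401e-23. Check: 1 gallon = 0.0037854118 m^3, so 0.1998 gallon = 0.1998 * 0.0037854118 = 0.00075632527 m^3. 1 acre = 4046.8564 m^2, so 1.41 acre = 1.41 * 4046.8564 = 5706.0676 m^2. Combine: 0.00075632527 m^3 / 5706.0676 m^2 = 1.3254755e-07 m. 1 light_year = 9.4607305e+15 m, so 1.3254755e-07 m = 1.3254755e-07 / 9.4607305e+15 = 1.4010287e-23 light_year ≈ 1.401e-23 light_year (4 s.f.).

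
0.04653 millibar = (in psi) 1 millibar = 100 Pa, so 0.04653 millibar = 0.04653 * 100 = 4.653 Pa. 1 psi = 6894.7573 Pa, so 4.653 Pa = 4.653 / 6894.7573 = 0.00067486059 psi ≈ 0.0006749 psi (4 s.f.). Final answer: 0.0006749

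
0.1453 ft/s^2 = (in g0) 0.004516. Check: 1 ft/s^2 = 0.3048 m/s^2, so 0.1453 ft/s^2 = 0.1453 * 0.3048 = 0.04428744 m/s^2. 1 g0 = 9.80665 m/s^2, so 0.04428744 m/s^2 = 0.04428744 / 9.80665 = 0.0045160621 g0 ≈ 0.004516 g0 (4 s.f.).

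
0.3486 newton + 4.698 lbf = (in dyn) 0.3486 newton = 0.3486 N. 1 lbf = 4.4482216 N, so 4.698 lbf = 4.698 * 4.4482216 = 20.897745 N. Sum: 0.3486 + 20.897745 = 21.246345 N. 1 dyn = 1e-05 N, so 21.246345 N = 21.246345 / 1e-05 = 2124634.5 dyn ≈ 2.125e+06 dyn (4 s.f.). Final answer: 2.125e+06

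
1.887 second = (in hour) 1.887 second = 1.887 s. 1 hour = 3600 s, so 1.887 s = 1.887 / 3600 = 0.00052416667 hour ≈ 0.0005242 hour (4 s.f.). Final answer: 0.0005242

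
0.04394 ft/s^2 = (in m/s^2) 1 ft/s^2 = 0.3048 m/s^2, so 0.04394 ft/s^2 = 0.04394 * 0.3048 = 0.013392912 m/s^2. Result: 0.013392912 m/s^2 ≈ 0.01339 m/s^2 (4 s.f.). Final answer: 0.01339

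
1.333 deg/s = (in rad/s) 0.02327. Check: 1 deg/s = 0.017453293 rad/s, so 1.333 deg/s = 1.333 * 0.017453293 = 0.023265239 rad/s. Result: 0.023265239 rad/s ≈ 0.02327 rad/s (4 s.f.).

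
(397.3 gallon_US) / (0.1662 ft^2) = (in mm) 9.74e+04. Check: 1 gallon_US = 0.0037854118 m^3, so 397.3 gallon_US = 397.3 * 0.0037854118 = 1.5039441 m^3. 1 ft^2 = 0.09290304 m^2, so 0.1662 ft^2 = 0.1662 * 0.09290304 = 0.015440485 m^2. Combine: 1.5039441 m^3 / 0.015440485 m^2 = 97.402645 m. 1 mm = 0.001 m, so 97.402645 m = 97.402645 / 0.001 = 97402.645 mm ≈ 9.74e+04 mm (4 s.f.).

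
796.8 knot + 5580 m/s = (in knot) 1 knot = 0.51444444 m/s, so 796.8 knot = 796.8 * 0.51444444 = 409.90933 m/s. 5580 m/s is already in m/s. Sum: 409.90933 + 5580 = 5989.9093 m/s. 1 knot = 0.51444444 m/s, so 5989.9093 m/s = 5989.9093 / 0.51444444 = 11643.452 knot ≈ 1.164e+04 knot (4 s.f.). Final answer: 1.164e+04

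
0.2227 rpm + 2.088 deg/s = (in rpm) 1 rpm = 0.10471976 rad/s, so 0.2227 rpm = 0.2227 * 0.10471976 = 0.023321089 rad/s. 1 deg/s = 0.017453293 rad/s, so 2.088 deg/s = 2.088 * 0.017453293 = 0.036442475 rad/s. Sum: 0.023321089 + 0.036442475 = 0.059763564 rad/s. 1 rpm = 0.10471976 rad/s, so 0.059763564 rad/s = 0.059763564 / 0.10471976 = 0.5707 rpm. Final answer: 0.5707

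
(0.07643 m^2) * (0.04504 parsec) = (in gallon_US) 2.806e+16. Check: 0.07643 m^2 is already in m^2. 1 parsec = 3.0856776e+16 m, so 0.04504 parsec = 0.04504 * 3.0856776e+16 = 1.3897892e+15 m. Combine: 0.07643 m^2 * 1.3897892e+15 m = 1.0622159e+14 m^3. 1 gallon_US = 0.0037854118 m^3, so 1.0622159e+14 m^3 = 1.0622159e+14 / 0.0037854118 = 2.8060775e+16 gallon_US ≈ 2.806e+16 gallon_US (4 s.f.).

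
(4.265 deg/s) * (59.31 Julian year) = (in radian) 1 deg/s = 0.017453293 rad/s, so 4.265 deg/s = 4.265 * 0.017453293 = 0.074438293 rad/s. 1 Julian year = 31557600 s, so 59.31 Julian year = 59.31 * 31557600 = 1.8716813e+09 s. Combine: 0.074438293 rad/s * 1.8716813e+09 s = 1.3932476e+08 rad. 1.3932476e+08 rad = 1.3932476e+08 radian ≈ 1.393e+08 radian (4 s.f.). Final answer: 1.393e+08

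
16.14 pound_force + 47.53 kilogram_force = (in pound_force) 120.9. Check: 1 pound_force = 4.4482216 N, so 16.14 pound_force = 16.14 * 4.4482216 = 71.794297 N. 1 kilogram_force = 9.80665 N, so 47.53 kilogram_force = 47.53 * 9.80665 = 466.11007 N. Sum: 71.794297 + 466.11007 = 537.90437 N. 1 pound_force = 4.4482216 N, so 537.90437 N = 537.90437 / 4.4482216 = 120.92571 pound_force ≈ 120.9 pound_force (4 s.f.).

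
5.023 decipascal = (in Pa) 0.5023. Check: 1 decipascal = 0.1 Pa, so 5.023 decipascal = 5.023 * 0.1 = 0.5023 Pa. Result: 0.5023 Pa.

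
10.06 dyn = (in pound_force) 2.262e-05. Check: 1 dyn = 1e-05 N, so 10.06 dyn = 10.06 * 1e-05 = 0.0001006 N. 1 pound_force = 4.4482216 N, so 0.0001006 N = 0.0001006 / 4.4482216 = 2.261578e-05 pound_force ≈ 2.262e-05 pound_force (4 s.f.).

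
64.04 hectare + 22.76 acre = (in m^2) 7.325e+05. Check: 1 hectare = 10000 m^2, so 64.04 hectare = 64.04 * 10000 = 640400 m^2. 1 acre = 4046.8564 m^2, so 22.76 acre = 22.76 * 4046.8564 = 92106.452 m^2. Sum: 640400 + 92106.452 = 732506.45 m^2. Result: 732506.45 m^2 ≈ 7.325e+05 m^2 (4 s.f.).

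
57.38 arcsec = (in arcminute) 1 arcsec = 4.8481368e-06 rad, so 57.38 arcsec = 57.38 * 4.8481368e-06 = 0.00027818609 rad. 1 arcminute = 0.00029088821 rad, so 0.00027818609 rad = 0.00027818609 / 0.00029088821 = 0.95633333 arcminute ≈ 0.9563 arcminute (4 s.f.). Final answer: 0.9563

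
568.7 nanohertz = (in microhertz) 0.5687. Check: 1 nanohertz = 1e-09 Hz, so 568.7 nanohertz = 568.7 * 1e-09 = 5.687e-07 Hz. 1 microhertz = 1e-06 Hz, so 5.687e-07 Hz = 5.687e-07 / 1e-06 = 0.5687 microhertz.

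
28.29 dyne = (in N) 0.0002829. Check: 1 dyne = 1e-05 N, so 28.29 dyne = 28.29 * 1e-05 = 0.0002829 N. Result: 0.0002829 N.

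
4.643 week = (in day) 1 week = 604800 s, so 4.643 week = 4.643 * 604800 = 2808086.4 s. 1 day = 86400 s, so 2808086.4 s = 2808086.4 / 86400 = 32.501 day ≈ 32.5 day (4 s.f.). Final answer: 32.5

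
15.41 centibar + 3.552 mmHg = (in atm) 1 centibar = 1000 Pa, so 15.41 centibar = 15.41 * 1000 = 15410 Pa. 1 mmHg = 133.32237 Pa, so 3.552 mmHg = 3.552 * 133.32237 = 473.56105 Pa. Sum: 15410 + 473.56105 = 15883.561 Pa. 1 atm = 101325 Pa, so 15883.561 Pa = 15883.561 / 101325 = 0.15675856 atm ≈ 0.1568 atm (4 s.f.). Final answer: 0.1568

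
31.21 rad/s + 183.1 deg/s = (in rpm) 328.6. Check: 31.21 rad/s is already in rad/s. 1 deg/s = 0.017453293 rad/s, so 183.1 deg/s = 183.1 * 0.017453293 = 3.1956979 rad/s. Sum: 31.21 + 3.1956979 = 34.405698 rad/s. 1 rpm = 0.10471976 rad/s, so 34.405698 rad/s = 34.405698 / 0.10471976 = 328.55021 rpm ≈ 328.6 rpm (4 s.f.).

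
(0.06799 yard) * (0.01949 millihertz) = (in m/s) 1 yard = 0.9144 m, so 0.06799 yard = 0.06799 * 0.9144 = 0.062170056 m. 1 millihertz = 0.001 Hz, so 0.01949 millihertz = 0.01949 * 0.001 = 1.949e-05 Hz. Combine: 0.062170056 m * 1.949e-05 Hz = 1.2116944e-06 m/s. Result: 1.2116944e-06 m/s ≈ 1.212e-06 m/s (4 s.f.). Final answer: 1.212e-06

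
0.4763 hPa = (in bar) 1 hPa = 100 Pa, so 0.4763 hPa = 0.4763 * 100 = 47.63 Pa. 1 bar = 100000 Pa, so 47.63 Pa = 47.63 / 100000 = 0.0004763 bar. Final answer: 0.0004763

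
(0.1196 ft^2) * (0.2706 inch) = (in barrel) 1 ft^2 = 0.09290304 m^2, so 0.1196 ft^2 = 0.1196 * 0.09290304 = 0.011111204 m^2. 1 inch = 0.0254 m, so 0.2706 inch = 0.2706 * 0.0254 = 0.00687324 m. Combine: 0.011111204 m^2 * 0.00687324 m = 7.6369969e-05 m^3. 1 barrel = 0.15898729 m^3, so 7.6369969e-05 m^3 = 7.6369969e-05 / 0.15898729 = 0.00048035265 barrel ≈ 0.0004804 barrel (4 s.f.). Final answer: 0.0004804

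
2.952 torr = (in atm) 0.003884. Check: 1 torr = 133.32237 Pa, so 2.952 torr = 2.952 * 133.32237 = 393.56763 Pa. 1 atm = 101325 Pa, so 393.56763 Pa = 393.56763 / 101325 = 0.0038842105 atm ≈ 0.003884 atm (4 s.f.).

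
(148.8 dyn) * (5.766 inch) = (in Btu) 1 dyn = 1e-05 N, so 148.8 dyn = 148.8 * 1e-05 = 0.001488 N. 1 inch = 0.0254 m, so 5.766 inch = 5.766 * 0.0254 = 0.1464564 m. Combine: 0.001488 N * 0.1464564 m = 0.00021792712 J. 1 Btu = 1055.0559 J, so 0.00021792712 J = 0.00021792712 / 1055.0559 = 2.0655506e-07 Btu ≈ 2.066e-07 Btu (4 s.f.). Final answer: 2.066e-07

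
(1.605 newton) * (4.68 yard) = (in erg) 1.605 newton = 1.605 N. 1 yard = 0.9144 m, so 4.68 yard = 4.68 * 0.9144 = 4.279392 m. Combine: 1.605 N * 4.279392 m = 6.8684242 J. 1 erg = 1e-07 J, so 6.8684242 J = 6.8684242 / 1e-07 = 68684242 erg ≈ 6.868e+07 erg (4 s.f.). Final answer: 6.868e+07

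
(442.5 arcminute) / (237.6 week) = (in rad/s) 1 arcminute = 0.00029088821 rad, so 442.5 arcminute = 442.5 * 0.00029088821 = 0.12871803 rad. 1 week = 604800 s, so 237.6 week = 237.6 * 604800 = 1.4370048e+08 s. Combine: 0.12871803 rad / 1.4370048e+08 s = 8.9573836e-10 rad/s. Result: 8.9573836e-10 rad/s ≈ 8.957e-10 rad/s (4 s.f.). Final answer: 8.957e-10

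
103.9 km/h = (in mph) 64.56. Check: 1 km/h = 0.27777778 m/s, so 103.9 km/h = 103.9 * 0.27777778 = 28.861111 m/s. 1 mph = 0.44704 m/s, so 28.861111 m/s = 28.861111 / 0.44704 = 64.560467 mph ≈ 64.56 mph (4 s.f.).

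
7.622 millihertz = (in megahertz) 7.622e-09. Check: 1 millihertz = 0.001 Hz, so 7.622 millihertz = 7.622 * 0.001 = 0.007622 Hz. 1 megahertz = 1000000 Hz, so 0.007622 Hz = 0.007622 / 1000000 = 7.622e-09 megahertz.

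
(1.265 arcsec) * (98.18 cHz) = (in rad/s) 6.021e-06. Check: 1 arcsec = 4.8481368e-06 rad, so 1.265 arcsec = 1.265 * 4.8481368e-06 = 6.1328931e-06 rad. 1 cHz = 0.01 Hz, so 98.18 cHz = 98.18 * 0.01 = 0.9818 Hz. Combine: 6.1328931e-06 rad * 0.9818 Hz = 6.0212744e-06 rad/s. Result: 6.0212744e-06 rad/s ≈ 6.021e-06 rad/s (4 s.f.).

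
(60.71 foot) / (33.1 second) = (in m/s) 1 foot = 0.3048 m, so 60.71 foot = 60.71 * 0.3048 = 18.504408 m. 33.1 second = 33.1 s. Combine: 18.504408 m / 33.1 s = 0.55904556 m/s. Result: 0.55904556 m/s ≈ 0.559 m/s (4 s.f.). Final answer: 0.559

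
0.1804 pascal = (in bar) 0.1804 pascal = 0.1804 Pa. 1 bar = 100000 Pa, so 0.1804 Pa = 0.1804 / 100000 = 1.804e-06 bar. Final answer: 1.804e-06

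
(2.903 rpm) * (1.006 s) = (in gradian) 19.47. Check: 1 rpm = 0.10471976 rad/s, so 2.903 rpm = 2.903 * 0.10471976 = 0.30400145 rad/s. 1.006 s is already in s. Combine: 0.30400145 rad/s * 1.006 s = 0.30582546 rad. 1 gradian = 0.015707963 rad, so 0.30582546 rad = 0.30582546 / 0.015707963 = 19.469453 gradian ≈ 19.47 gradian (4 s.f.).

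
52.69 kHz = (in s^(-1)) 5.269e+04. Check: 1 kHz = 1000 Hz, so 52.69 kHz = 52.69 * 1000 = 52690 Hz. 52690 Hz = 52690 s^(-1) ≈ 5.269e+04 s^(-1) (4 s.f.).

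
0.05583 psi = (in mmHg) 1 psi = 6894.7573 Pa, so 0.05583 psi = 0.05583 * 6894.7573 = 384.9343 Pa. 1 mmHg = 133.32237 Pa, so 384.9343 Pa = 384.9343 / 133.32237 = 2.8872447 mmHg ≈ 2.887 mmHg (4 s.f.). Final answer: 2.887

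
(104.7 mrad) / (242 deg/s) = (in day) 2.869e-07. Check: 1 mrad = 0.001 rad, so 104.7 mrad = 104.7 * 0.001 = 0.1047 rad. 1 deg/s = 0.017453293 rad/s, so 242 deg/s = 242 * 0.017453293 = 4.2236968 rad/s. Combine: 0.1047 rad / 4.2236968 rad/s = 0.024788711 s. 1 day = 86400 s, so 0.024788711 s = 0.024788711 / 86400 = 2.8690638e-07 day ≈ 2.869e-07 day (4 s.f.).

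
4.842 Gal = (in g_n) 1 Gal = 0.01 m/s^2, so 4.842 Gal = 4.842 * 0.01 = 0.04842 m/s^2. 1 g_n = 9.80665 m/s^2, so 0.04842 m/s^2 = 0.04842 / 9.80665 = 0.0049374659 g_n ≈ 0.004937 g_n (4 s.f.). Final answer: 0.004937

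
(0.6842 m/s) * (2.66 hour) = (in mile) 4.071. Check: 0.6842 m/s is already in m/s. 1 hour = 3600 s, so 2.66 hour = 2.66 * 3600 = 9576 s. Combine: 0.6842 m/s * 9576 s = 6551.8992 m. 1 mile = 1609.344 m, so 6551.8992 m = 6551.8992 / 1609.344 = 4.0711614 mile ≈ 4.071 mile (4 s.f.).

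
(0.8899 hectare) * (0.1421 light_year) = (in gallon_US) 1 hectare = 10000 m^2, so 0.8899 hectare = 0.8899 * 10000 = 8899 m^2. 1 light_year = 9.4607305e+15 m, so 0.1421 light_year = 0.1421 * 9.4607305e+15 = 1.3443698e+15 m. Combine: 8899 m^2 * 1.3443698e+15 m = 1.1963547e+19 m^3. 1 gallon_US = 0.0037854118 m^3, so 1.1963547e+19 m^3 = 1.1963547e+19 / 0.0037854118 = 3.1604347e+21 gallon_US ≈ 3.16e+21 gallon_US (4 s.f.). Final answer: 3.16e+21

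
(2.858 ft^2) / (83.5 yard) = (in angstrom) 3.478e+07. Check: 1 ft^2 = 0.09290304 m^2, so 2.858 ft^2 = 2.858 * 0.09290304 = 0.26551689 m^2. 1 yard = 0.9144 m, so 83.5 yard = 83.5 * 0.9144 = 76.3524 m. Combine: 0.26551689 m^2 / 76.3524 m = 0.0034775186 m. 1 angstrom = 1e-10 m, so 0.0034775186 m = 0.0034775186 / 1e-10 = 34775186 angstrom ≈ 3.478e+07 angstrom (4 s.f.).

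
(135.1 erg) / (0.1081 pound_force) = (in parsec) 9.105e-22. Check: 1 erg = 1e-07 J, so 135.1 erg = 135.1 * 1e-07 = 1.351e-05 J. 1 pound_force = 4.4482216 N, so 0.1081 pound_force = 0.1081 * 4.4482216 = 0.48085276 N. Combine: 1.351e-05 J / 0.48085276 N = 2.8095919e-05 m. 1 parsec = 3.0856776e+16 m, so 2.8095919e-05 m = 2.8095919e-05 / 3.0856776e+16 = 9.1052672e-22 parsec ≈ 9.105e-22 parsec (4 s.f.).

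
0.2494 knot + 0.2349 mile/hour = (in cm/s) 23.33. Check: 1 knot = 0.51444444 m/s, so 0.2494 knot = 0.2494 * 0.51444444 = 0.12830244 m/s. 1 mile/hour = 0.44704 m/s, so 0.2349 mile/hour = 0.2349 * 0.44704 = 0.1050097 m/s. Sum: 0.12830244 + 0.1050097 = 0.23331214 m/s. 1 cm/s = 0.01 m/s, so 0.23331214 m/s = 0.23331214 / 0.01 = 23.331214 cm/s ≈ 23.33 cm/s (4 s.f.).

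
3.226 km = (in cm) 3.226e+05. Check: 1 km = 1000 m, so 3.226 km = 3.226 * 1000 = 3226 m. 1 cm = 0.01 m, so 3226 m = 3226 / 0.01 = 322600 cm ≈ 3.226e+05 cm (4 s.f.).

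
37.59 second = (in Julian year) 1.191e-06. Check: 37.59 second = 37.59 s. 1 Julian year = 31557600 s, so 37.59 s = 37.59 / 31557600 = 1.1911552e-06 Julian year ≈ 1.191e-06 Julian year (4 s.f.).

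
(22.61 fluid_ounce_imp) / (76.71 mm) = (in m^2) 0.008375. Check: 1 fluid_ounce_imp = 2.8413063e-05 m^3, so 22.61 fluid_ounce_imp = 22.61 * 2.8413063e-05 = 0.00064241934 m^3. 1 mm = 0.001 m, so 76.71 mm = 76.71 * 0.001 = 0.07671 m. Combine: 0.00064241934 m^3 / 0.07671 m = 0.0083746492 m^2. Result: 0.0083746492 m^2 ≈ 0.008375 m^2 (4 s.f.).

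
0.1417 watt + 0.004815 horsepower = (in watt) 0.1417 watt = 0.1417 W. 1 horsepower = 745.69987 W, so 0.004815 horsepower = 0.004815 * 745.69987 = 3.5905449 W. Sum: 0.1417 + 3.5905449 = 3.7322449 W. 3.7322449 W = 3.7322449 watt ≈ 3.732 watt (4 s.f.). Final answer: 3.732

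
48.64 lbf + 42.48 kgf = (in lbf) 142.3. Check: 1 lbf = 4.4482216 N, so 48.64 lbf = 48.64 * 4.4482216 = 216.3615 N. 1 kgf = 9.80665 N, so 42.48 kgf = 42.48 * 9.80665 = 416.58649 N. Sum: 216.3615 + 416.58649 = 632.94799 N. 1 lbf = 4.4482216 N, so 632.94799 N = 632.94799 / 4.4482216 = 142.29237 lbf ≈ 142.3 lbf (4 s.f.).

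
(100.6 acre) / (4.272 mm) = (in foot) 1 acre = 4046.8564 m^2, so 100.6 acre = 100.6 * 4046.8564 = 407113.76 m^2. 1 mm = 0.001 m, so 4.272 mm = 4.272 * 0.001 = 0.004272 m. Combine: 407113.76 m^2 / 0.004272 m = 95298164 m. 1 foot = 0.3048 m, so 95298164 m = 95298164 / 0.3048 = 3.1265802e+08 foot ≈ 3.127e+08 foot (4 s.f.). Final answer: 3.127e+08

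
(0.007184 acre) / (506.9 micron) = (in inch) 1 acre = 4046.8564 m^2, so 0.007184 acre = 0.007184 * 4046.8564 = 29.072617 m^2. 1 micron = 1e-06 m, so 506.9 micron = 506.9 * 1e-06 = 0.0005069 m. Combine: 29.072617 m^2 / 0.0005069 m = 57353.751 m. 1 inch = 0.0254 m, so 57353.751 m = 57353.751 / 0.0254 = 2258021.7 inch ≈ 2.258e+06 inch (4 s.f.). Final answer: 2.258e+06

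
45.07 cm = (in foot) 1 cm = 0.01 m, so 45.07 cm = 45.07 * 0.01 = 0.4507 m. 1 foot = 0.3048 m, so 0.4507 m = 0.4507 / 0.3048 = 1.4786745 foot ≈ 1.479 foot (4 s.f.). Final answer: 1.479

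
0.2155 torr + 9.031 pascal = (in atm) 1 torr = 133.32237 Pa, so 0.2155 torr = 0.2155 * 133.32237 = 28.73097 Pa. 9.031 pascal = 9.031 Pa. Sum: 28.73097 + 9.031 = 37.76197 Pa. 1 atm = 101325 Pa, so 37.76197 Pa = 37.76197 / 101325 = 0.00037268167 atm ≈ 0.0003727 atm (4 s.f.). Final answer: 0.0003727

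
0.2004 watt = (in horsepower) 0.0002687. Check: 0.2004 watt = 0.2004 W. 1 horsepower = 745.69987 W, so 0.2004 W = 0.2004 / 745.69987 = 0.00026874083 horsepower ≈ 0.0002687 horsepower (4 s.f.).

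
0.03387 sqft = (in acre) 1 sqft = 0.09290304 m^2, so 0.03387 sqft = 0.03387 * 0.09290304 = 0.003146626 m^2. 1 acre = 4046.8564 m^2, so 0.003146626 m^2 = 0.003146626 / 4046.8564 = 7.7754821e-07 acre ≈ 7.775e-07 acre (4 s.f.). Final answer: 7.775e-07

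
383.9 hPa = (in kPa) 1 hPa = 100 Pa, so 383.9 hPa = 383.9 * 100 = 38390 Pa. 1 kPa = 1000 Pa, so 38390 Pa = 38390 / 1000 = 38.39 kPa. Final answer: 38.39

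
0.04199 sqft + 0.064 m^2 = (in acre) 1 sqft = 0.09290304 m^2, so 0.04199 sqft = 0.04199 * 0.09290304 = 0.0039009986 m^2. 0.064 m^2 is already in m^2. Sum: 0.0039009986 + 0.064 = 0.067900999 m^2. 1 acre = 4046.8564 m^2, so 0.067900999 m^2 = 0.067900999 / 4046.8564 = 1.6778702e-05 acre ≈ 1.678e-05 acre (4 s.f.). Final answer: 1.678e-05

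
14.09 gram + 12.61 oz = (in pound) 0.8192. Check: 1 gram = 0.001 kg, so 14.09 gram = 14.09 * 0.001 = 0.01409 kg. 1 oz = 0.028349523 kg, so 12.61 oz = 12.61 * 0.028349523 = 0.35748749 kg. Sum: 0.01409 + 0.35748749 = 0.37157749 kg. 1 pound = 0.45359237 kg, so 0.37157749 kg = 0.37157749 / 0.45359237 = 0.81918813 pound ≈ 0.8192 pound (4 s.f.).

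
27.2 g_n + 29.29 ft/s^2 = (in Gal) 2.757e+04. Check: 1 g_n = 9.80665 m/s^2, so 27.2 g_n = 27.2 * 9.80665 = 266.74088 m/s^2. 1 ft/s^2 = 0.3048 m/s^2, so 29.29 ft/s^2 = 29.29 * 0.3048 = 8.927592 m/s^2. Sum: 266.74088 + 8.927592 = 275.66847 m/s^2. 1 Gal = 0.01 m/s^2, so 275.66847 m/s^2 = 275.66847 / 0.01 = 27566.847 Gal ≈ 2.757e+04 Gal (4 s.f.).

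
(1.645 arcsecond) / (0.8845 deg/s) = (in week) 1 arcsecond = 4.8481368e-06 rad, so 1.645 arcsecond = 1.645 * 4.8481368e-06 = 7.9751851e-06 rad. 1 deg/s = 0.017453293 rad/s, so 0.8845 deg/s = 0.8845 * 0.017453293 = 0.015437437 rad/s. Combine: 7.9751851e-06 rad / 0.015437437 rad/s = 0.00051661328 s. 1 week = 604800 s, so 0.00051661328 s = 0.00051661328 / 604800 = 8.5418862e-10 week ≈ 8.542e-10 week (4 s.f.). Final answer: 8.542e-10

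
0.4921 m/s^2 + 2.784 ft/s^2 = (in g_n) 0.4921 m/s^2 is already in m/s^2. 1 ft/s^2 = 0.3048 m/s^2, so 2.784 ft/s^2 = 2.784 * 0.3048 = 0.8485632 m/s^2. Sum: 0.4921 + 0.8485632 = 1.3406632 m/s^2. 1 g_n = 9.80665 m/s^2, so 1.3406632 m/s^2 = 1.3406632 / 9.80665 = 0.1367096 g_n ≈ 0.1367 g_n (4 s.f.). Final answer: 0.1367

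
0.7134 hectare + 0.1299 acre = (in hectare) 0.766. Check: 1 hectare = 10000 m^2, so 0.7134 hectare = 0.7134 * 10000 = 7134 m^2. 1 acre = 4046.8564 m^2, so 0.1299 acre = 0.1299 * 4046.8564 = 525.68665 m^2. Sum: 7134 + 525.68665 = 7659.6866 m^2. 1 hectare = 10000 m^2, so 7659.6866 m^2 = 7659.6866 / 10000 = 0.76596866 hectare ≈ 0.766 hectare (4 s.f.).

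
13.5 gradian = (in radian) 0.2121. Check: 1 gradian = 0.015707963 rad, so 13.5 gradian = 13.5 * 0.015707963 = 0.2120575 rad. 0.2120575 rad = 0.2120575 radian ≈ 0.2121 radian (4 s.f.).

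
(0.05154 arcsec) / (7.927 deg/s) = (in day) 1 arcsec = 4.8481368e-06 rad, so 0.05154 arcsec = 0.05154 * 4.8481368e-06 = 2.4987297e-07 rad. 1 deg/s = 0.017453293 rad/s, so 7.927 deg/s = 7.927 * 0.017453293 = 0.13835225 rad/s. Combine: 2.4987297e-07 rad / 0.13835225 rad/s = 1.8060637e-06 s. 1 day = 86400 s, so 1.8060637e-06 s = 1.8060637e-06 / 86400 = 2.0903515e-11 day ≈ 2.09e-11 day (4 s.f.). Final answer: 2.09e-11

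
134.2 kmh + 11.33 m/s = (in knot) 94.49. Check: 1 kmh = 0.27777778 m/s, so 134.2 kmh = 134.2 * 0.27777778 = 37.277778 m/s. 11.33 m/s is already in m/s. Sum: 37.277778 + 11.33 = 48.607778 m/s. 1 knot = 0.51444444 m/s, so 48.607778 m/s = 48.607778 / 0.51444444 = 94.485961 knot ≈ 94.49 knot (4 s.f.).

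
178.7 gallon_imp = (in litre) 812.4. Check: 1 gallon_imp = 0.00454609 m^3, so 178.7 gallon_imp = 178.7 * 0.00454609 = 0.81238628 m^3. 1 litre = 0.001 m^3, so 0.81238628 m^3 = 0.81238628 / 0.001 = 812.38628 litre ≈ 812.4 litre (4 s.f.).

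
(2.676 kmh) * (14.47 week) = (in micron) 6.505e+12. Check: 1 kmh = 0.27777778 m/s, so 2.676 kmh = 2.676 * 0.27777778 = 0.74333333 m/s. 1 week = 604800 s, so 14.47 week = 14.47 * 604800 = 8751456 s. Combine: 0.74333333 m/s * 8751456 s = 6505249 m. 1 micron = 1e-06 m, so 6505249 m = 6505249 / 1e-06 = 6.505249e+12 micron ≈ 6.505e+12 micron (4 s.f.).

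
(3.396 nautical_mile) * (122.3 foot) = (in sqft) 2.524e+06. Check: 1 nautical_mile = 1852 m, so 3.396 nautical_mile = 3.396 * 1852 = 6289.392 m. 1 foot = 0.3048 m, so 122.3 foot = 122.3 * 0.3048 = 37.27704 m. Combine: 6289.392 m * 37.27704 m = 234449.92 m^2. 1 sqft = 0.09290304 m^2, so 234449.92 m^2 = 234449.92 / 0.09290304 = 2523597.9 sqft ≈ 2.524e+06 sqft (4 s.f.).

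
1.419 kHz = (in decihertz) 1 kHz = 1000 Hz, so 1.419 kHz = 1.419 * 1000 = 1419 Hz. 1 decihertz = 0.1 Hz, so 1419 Hz = 1419 / 0.1 = 14190 decihertz ≈ 1.419e+04 decihertz (4 s.f.). Final answer: 1.419e+04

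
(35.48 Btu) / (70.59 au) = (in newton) 3.545e-09. Check: 1 Btu = 1055.0559 J, so 35.48 Btu = 35.48 * 1055.0559 = 37433.382 J. 1 au = 1.4959787e+11 m, so 70.59 au = 70.59 * 1.4959787e+11 = 1.0560114e+13 m. Combine: 37433.382 J / 1.0560114e+13 m = 3.5447896e-09 N. 3.5447896e-09 N = 3.5447896e-09 newton ≈ 3.545e-09 newton (4 s.f.).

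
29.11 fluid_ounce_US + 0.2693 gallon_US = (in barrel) 0.01183. Check: 1 fluid_ounce_US = 2.957353e-05 m^3, so 29.11 fluid_ounce_US = 29.11 * 2.957353e-05 = 0.00086088545 m^3. 1 gallon_US = 0.0037854118 m^3, so 0.2693 gallon_US = 0.2693 * 0.0037854118 = 0.0010194114 m^3. Sum: 0.00086088545 + 0.0010194114 = 0.0018802968 m^3. 1 barrel = 0.15898729 m^3, so 0.0018802968 m^3 = 0.0018802968 / 0.15898729 = 0.011826711 barrel ≈ 0.01183 barrel (4 s.f.).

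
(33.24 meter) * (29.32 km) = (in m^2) 33.24 meter = 33.24 m. 1 km = 1000 m, so 29.32 km = 29.32 * 1000 = 29320 m. Combine: 33.24 m * 29320 m = 974596.8 m^2. Result: 974596.8 m^2 ≈ 9.746e+05 m^2 (4 s.f.). Final answer: 9.746e+05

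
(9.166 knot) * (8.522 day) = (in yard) 1 knot = 0.51444444 m/s, so 9.166 knot = 9.166 * 0.51444444 = 4.7153978 m/s. 1 day = 86400 s, so 8.522 day = 8.522 * 86400 = 736300.8 s. Combine: 4.7153978 m/s * 736300.8 s = 3471951.2 m. 1 yard = 0.9144 m, so 3471951.2 m = 3471951.2 / 0.9144 = 3796972 yard ≈ 3.797e+06 yard (4 s.f.). Final answer: 3.797e+06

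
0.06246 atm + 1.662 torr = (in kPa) 1 atm = 101325 Pa, so 0.06246 atm = 0.06246 * 101325 = 6328.7595 Pa. 1 torr = 133.32237 Pa, so 1.662 torr = 1.662 * 133.32237 = 221.58178 Pa. Sum: 6328.7595 + 221.58178 = 6550.3413 Pa. 1 kPa = 1000 Pa, so 6550.3413 Pa = 6550.3413 / 1000 = 6.5503413 kPa ≈ 6.55 kPa (4 s.f.). Final answer: 6.55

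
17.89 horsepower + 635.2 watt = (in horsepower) 1 horsepower = 745.69987 W, so 17.89 horsepower = 17.89 * 745.69987 = 13340.571 W. 635.2 watt = 635.2 W. Sum: 13340.571 + 635.2 = 13975.771 W. 1 horsepower = 745.69987 W, so 13975.771 W = 13975.771 / 745.69987 = 18.741817 horsepower ≈ 18.74 horsepower (4 s.f.). Final answer: 18.74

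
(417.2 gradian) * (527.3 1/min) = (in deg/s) 1 gradian = 0.015707963 rad, so 417.2 gradian = 417.2 * 0.015707963 = 6.5533623 rad. 1 1/min = 0.016666667 Hz, so 527.3 1/min = 527.3 * 0.016666667 = 8.7883333 Hz. Combine: 6.5533623 rad * 8.7883333 Hz = 57.593132 rad/s. 1 deg/s = 0.017453293 rad/s, so 57.593132 rad/s = 57.593132 / 0.017453293 = 3299.8434 deg/s ≈ 3300 deg/s (4 s.f.). Final answer: 3300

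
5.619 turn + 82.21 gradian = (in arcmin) 1.258e+05. Check: 1 turn = 6.2831853 rad, so 5.619 turn = 5.619 * 6.2831853 = 35.305218 rad. 1 gradian = 0.015707963 rad, so 82.21 gradian = 82.21 * 0.015707963 = 1.2913517 rad. Sum: 35.305218 + 1.2913517 = 36.59657 rad. 1 arcmin = 0.00029088821 rad, so 36.59657 rad = 36.59657 / 0.00029088821 = 125809.74 arcmin ≈ 1.258e+05 arcmin (4 s.f.).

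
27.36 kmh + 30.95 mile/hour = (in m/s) 1 kmh = 0.27777778 m/s, so 27.36 kmh = 27.36 * 0.27777778 = 7.6 m/s. 1 mile/hour = 0.44704 m/s, so 30.95 mile/hour = 30.95 * 0.44704 = 13.835888 m/s. Sum: 7.6 + 13.835888 = 21.435888 m/s. Result: 21.435888 m/s ≈ 21.44 m/s (4 s.f.). Final answer: 21.44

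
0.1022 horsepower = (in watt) 76.21. Check: 1 horsepower = 745.69987 W, so 0.1022 horsepower = 0.1022 * 745.69987 = 76.210527 W. 76.210527 W = 76.210527 watt ≈ 76.21 watt (4 s.f.).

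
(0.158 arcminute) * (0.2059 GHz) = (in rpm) 1 arcminute = 0.00029088821 rad, so 0.158 arcminute = 0.158 * 0.00029088821 = 4.5960337e-05 rad. 1 GHz = 1e+09 Hz, so 0.2059 GHz = 0.2059 * 1e+09 = 2.059e+08 Hz. Combine: 4.5960337e-05 rad * 2.059e+08 Hz = 9463.2334 rad/s. 1 rpm = 0.10471976 rad/s, so 9463.2334 rad/s = 9463.2334 / 0.10471976 = 90367.222 rpm ≈ 9.037e+04 rpm (4 s.f.). Final answer: 9.037e+04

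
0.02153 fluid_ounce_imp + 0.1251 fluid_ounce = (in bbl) 1 fluid_ounce_imp = 2.8413063e-05 m^3, so 0.02153 fluid_ounce_imp = 0.02153 * 2.8413063e-05 = 6.1173324e-07 m^3. 1 fluid_ounce = 2.957353e-05 m^3, so 0.1251 fluid_ounce = 0.1251 * 2.957353e-05 = 3.6996485e-06 m^3. Sum: 6.1173324e-07 + 3.6996485e-06 = 4.3113818e-06 m^3. 1 bbl = 0.15898729 m^3, so 4.3113818e-06 m^3 = 4.3113818e-06 / 0.15898729 = 2.7117776e-05 bbl ≈ 2.712e-05 bbl (4 s.f.). Final answer: 2.712e-05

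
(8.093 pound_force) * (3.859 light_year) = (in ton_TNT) 1 pound_force = 4.4482216 N, so 8.093 pound_force = 8.093 * 4.4482216 = 35.999458 N. 1 light_year = 9.4607305e+15 m, so 3.859 light_year = 3.859 * 9.4607305e+15 = 3.6508959e+16 m. Combine: 35.999458 N * 3.6508959e+16 m = 1.3143027e+18 J. 1 ton_TNT = 4.184e+09 J, so 1.3143027e+18 J = 1.3143027e+18 / 4.184e+09 = 3.1412589e+08 ton_TNT ≈ 3.141e+08 ton_TNT (4 s.f.). Final answer: 3.141e+08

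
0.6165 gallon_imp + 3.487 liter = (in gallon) 1.662. Check: 1 gallon_imp = 0.00454609 m^3, so 0.6165 gallon_imp = 0.6165 * 0.00454609 = 0.0028026645 m^3. 1 liter = 0.001 m^3, so 3.487 liter = 3.487 * 0.001 = 0.003487 m^3. Sum: 0.0028026645 + 0.003487 = 0.0062896645 m^3. 1 gallon = 0.0037854118 m^3, so 0.0062896645 m^3 = 0.0062896645 / 0.0037854118 = 1.6615536 gallon ≈ 1.662 gallon (4 s.f.).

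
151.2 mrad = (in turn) 0.02406. Check: 1 mrad = 0.001 rad, so 151.2 mrad = 151.2 * 0.001 = 0.1512 rad. 1 turn = 6.2831853 rad, so 0.1512 rad = 0.1512 / 6.2831853 = 0.024064227 turn ≈ 0.02406 turn (4 s.f.).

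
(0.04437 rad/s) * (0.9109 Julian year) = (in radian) 0.04437 rad/s is already in rad/s. 1 Julian year = 31557600 s, so 0.9109 Julian year = 0.9109 * 31557600 = 28745818 s. Combine: 0.04437 rad/s * 28745818 s = 1275451.9 rad. 1275451.9 rad = 1275451.9 radian ≈ 1.275e+06 radian (4 s.f.). Final answer: 1.275e+06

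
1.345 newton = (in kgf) 0.1372. Check: 1.345 newton = 1.345 N. 1 kgf = 9.80665 N, so 1.345 N = 1.345 / 9.80665 = 0.13715183 kgf ≈ 0.1372 kgf (4 s.f.).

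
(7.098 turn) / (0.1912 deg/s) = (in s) 1 turn = 6.2831853 rad, so 7.098 turn = 7.098 * 6.2831853 = 44.598049 rad. 1 deg/s = 0.017453293 rad/s, so 0.1912 deg/s = 0.1912 * 0.017453293 = 0.0033370695 rad/s. Combine: 44.598049 rad / 0.0033370695 rad/s = 13364.435 s. Result: 13364.435 s ≈ 1.336e+04 s (4 s.f.). Final answer: 1.336e+04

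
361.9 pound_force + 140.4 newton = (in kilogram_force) 178.5. Check: 1 pound_force = 4.4482216 N, so 361.9 pound_force = 361.9 * 4.4482216 = 1609.8114 N. 140.4 newton = 140.4 N. Sum: 1609.8114 + 140.4 = 1750.2114 N. 1 kilogram_force = 9.80665 N, so 1750.2114 N = 1750.2114 / 9.80665 = 178.47189 kilogram_force ≈ 178.5 kilogram_force (4 s.f.).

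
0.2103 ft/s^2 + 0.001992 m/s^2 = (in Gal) 6.609. Check: 1 ft/s^2 = 0.3048 m/s^2, so 0.2103 ft/s^2 = 0.2103 * 0.3048 = 0.06409944 m/s^2. 0.001992 m/s^2 is already in m/s^2. Sum: 0.06409944 + 0.001992 = 0.06609144 m/s^2. 1 Gal = 0.01 m/s^2, so 0.06609144 m/s^2 = 0.06609144 / 0.01 = 6.609144 Gal ≈ 6.609 Gal (4 s.f.).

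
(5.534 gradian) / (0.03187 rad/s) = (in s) 2.728. Check: 1 gradian = 0.015707963 rad, so 5.534 gradian = 5.534 * 0.015707963 = 0.086927869 rad. 0.03187 rad/s is already in rad/s. Combine: 0.086927869 rad / 0.03187 rad/s = 2.7275767 s. Result: 2.7275767 s ≈ 2.728 s (4 s.f.).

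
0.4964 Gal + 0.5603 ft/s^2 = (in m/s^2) 1 Gal = 0.01 m/s^2, so 0.4964 Gal = 0.4964 * 0.01 = 0.004964 m/s^2. 1 ft/s^2 = 0.3048 m/s^2, so 0.5603 ft/s^2 = 0.5603 * 0.3048 = 0.17077944 m/s^2. Sum: 0.004964 + 0.17077944 = 0.17574344 m/s^2. Result: 0.17574344 m/s^2 ≈ 0.1757 m/s^2 (4 s.f.). Final answer: 0.1757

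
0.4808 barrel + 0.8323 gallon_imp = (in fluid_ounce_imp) 1 barrel = 0.15898729 m^3, so 0.4808 barrel = 0.4808 * 0.15898729 = 0.076441091 m^3. 1 gallon_imp = 0.00454609 m^3, so 0.8323 gallon_imp = 0.8323 * 0.00454609 = 0.0037837107 m^3. Sum: 0.076441091 + 0.0037837107 = 0.080224802 m^3. 1 fluid_ounce_imp = 2.8413063e-05 m^3, so 0.080224802 m^3 = 0.080224802 / 2.8413063e-05 = 2823.5183 fluid_ounce_imp ≈ 2824 fluid_ounce_imp (4 s.f.). Final answer: 2824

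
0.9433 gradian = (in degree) 1 gradian = 0.015707963 rad, so 0.9433 gradian = 0.9433 * 0.015707963 = 0.014817322 rad. 1 degree = 0.017453293 rad, so 0.014817322 rad = 0.014817322 / 0.017453293 = 0.84897 degree ≈ 0.849 degree (4 s.f.). Final answer: 0.849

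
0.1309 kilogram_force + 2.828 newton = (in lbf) 0.9243. Check: 1 kilogram_force = 9.80665 N, so 0.1309 kilogram_force = 0.1309 * 9.80665 = 1.2836905 N. 2.828 newton = 2.828 N. Sum: 1.2836905 + 2.828 = 4.1116905 N. 1 lbf = 4.4482216 N, so 4.1116905 N = 4.1116905 / 4.4482216 = 0.92434479 lbf ≈ 0.9243 lbf (4 s.f.).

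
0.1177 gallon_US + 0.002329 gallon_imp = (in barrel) 1 gallon_US = 0.0037854118 m^3, so 0.1177 gallon_US = 0.1177 * 0.0037854118 = 0.00044554297 m^3. 1 gallon_imp = 0.00454609 m^3, so 0.002329 gallon_imp = 0.002329 * 0.00454609 = 1.0587844e-05 m^3. Sum: 0.00044554297 + 1.0587844e-05 = 0.00045613081 m^3. 1 barrel = 0.15898729 m^3, so 0.00045613081 m^3 = 0.00045613081 / 0.15898729 = 0.0028689765 barrel ≈ 0.002869 barrel (4 s.f.). Final answer: 0.002869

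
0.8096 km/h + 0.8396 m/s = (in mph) 2.381. Check: 1 km/h = 0.27777778 m/s, so 0.8096 km/h = 0.8096 * 0.27777778 = 0.22488889 m/s. 0.8396 m/s is already in m/s. Sum: 0.22488889 + 0.8396 = 1.0644889 m/s. 1 mph = 0.44704 m/s, so 1.0644889 m/s = 1.0644889 / 0.44704 = 2.3811938 mph ≈ 2.381 mph (4 s.f.).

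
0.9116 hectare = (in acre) 2.253. Check: 1 hectare = 10000 m^2, so 0.9116 hectare = 0.9116 * 10000 = 9116 m^2. 1 acre = 4046.8564 m^2, so 9116 m^2 = 9116 / 4046.8564 = 2.2526127 acre ≈ 2.253 acre (4 s.f.).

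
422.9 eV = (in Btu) 6.422e-20. Check: 1 eV = 1.6021766e-19 J, so 422.9 eV = 422.9 * 1.6021766e-19 = 6.775605e-17 J. 1 Btu = 1055.0559 J, so 6.775605e-17 J = 6.775605e-17 / 1055.0559 = 6.4220344e-20 Btu ≈ 6.422e-20 Btu (4 s.f.).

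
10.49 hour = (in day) 1 hour = 3600 s, so 10.49 hour = 10.49 * 3600 = 37764 s. 1 day = 86400 s, so 37764 s = 37764 / 86400 = 0.43708333 day ≈ 0.4371 day (4 s.f.). Final answer: 0.4371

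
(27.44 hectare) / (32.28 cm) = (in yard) 9.296e+05. Check: 1 hectare = 10000 m^2, so 27.44 hectare = 27.44 * 10000 = 274400 m^2. 1 cm = 0.01 m, so 32.28 cm = 32.28 * 0.01 = 0.3228 m. Combine: 274400 m^2 / 0.3228 m = 850061.96 m. 1 yard = 0.9144 m, so 850061.96 m = 850061.96 / 0.9144 = 929639.06 yard ≈ 9.296e+05 yard (4 s.f.).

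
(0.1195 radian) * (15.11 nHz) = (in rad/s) 0.1195 radian = 0.1195 rad. 1 nHz = 1e-09 Hz, so 15.11 nHz = 15.11 * 1e-09 = 1.511e-08 Hz. Combine: 0.1195 rad * 1.511e-08 Hz = 1.805645e-09 rad/s. Result: 1.805645e-09 rad/s ≈ 1.806e-09 rad/s (4 s.f.). Final answer: 1.806e-09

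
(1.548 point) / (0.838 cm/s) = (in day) 1 point = 0.00035277778 m, so 1.548 point = 1.548 * 0.00035277778 = 0.0005461 m. 1 cm/s = 0.01 m/s, so 0.838 cm/s = 0.838 * 0.01 = 0.00838 m/s. Combine: 0.0005461 m / 0.00838 m/s = 0.065167064 s. 1 day = 86400 s, so 0.065167064 s = 0.065167064 / 86400 = 7.5424843e-07 day ≈ 7.542e-07 day (4 s.f.). Final answer: 7.542e-07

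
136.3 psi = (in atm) 9.275. Check: 1 psi = 6894.7573 Pa, so 136.3 psi = 136.3 * 6894.7573 = 939755.42 Pa. 1 atm = 101325 Pa, so 939755.42 Pa = 939755.42 / 101325 = 9.2746649 atm ≈ 9.275 atm (4 s.f.).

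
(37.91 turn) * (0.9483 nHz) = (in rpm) 1 turn = 6.2831853 rad, so 37.91 turn = 37.91 * 6.2831853 = 238.19555 rad. 1 nHz = 1e-09 Hz, so 0.9483 nHz = 0.9483 * 1e-09 = 9.483e-10 Hz. Combine: 238.19555 rad * 9.483e-10 Hz = 2.2588084e-07 rad/s. 1 rpm = 0.10471976 rad/s, so 2.2588084e-07 rad/s = 2.2588084e-07 / 0.10471976 = 2.1570032e-06 rpm ≈ 2.157e-06 rpm (4 s.f.). Final answer: 2.157e-06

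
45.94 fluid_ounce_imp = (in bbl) 0.00821. Check: 1 fluid_ounce_imp = 2.8413063e-05 m^3, so 45.94 fluid_ounce_imp = 45.94 * 2.8413063e-05 = 0.0013052961 m^3. 1 bbl = 0.15898729 m^3, so 0.0013052961 m^3 = 0.0013052961 / 0.15898729 = 0.0082100654 bbl ≈ 0.00821 bbl (4 s.f.).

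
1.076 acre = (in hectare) 1 acre = 4046.8564 m^2, so 1.076 acre = 1.076 * 4046.8564 = 4354.4175 m^2. 1 hectare = 10000 m^2, so 4354.4175 m^2 = 4354.4175 / 10000 = 0.43544175 hectare ≈ 0.4354 hectare (4 s.f.). Final answer: 0.4354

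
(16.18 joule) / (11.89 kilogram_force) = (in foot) 16.18 joule = 16.18 J. 1 kilogram_force = 9.80665 N, so 11.89 kilogram_force = 11.89 * 9.80665 = 116.60107 N. Combine: 16.18 J / 116.60107 N = 0.13876374 m. 1 foot = 0.3048 m, so 0.13876374 m = 0.13876374 / 0.3048 = 0.4552616 foot ≈ 0.4553 foot (4 s.f.). Final answer: 0.4553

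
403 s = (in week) 0.0006663. Check: 1 week = 604800 s, so 403 s = 403 / 604800 = 0.00066633598 week ≈ 0.0006663 week (4 s.f.).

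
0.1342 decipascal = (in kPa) 1.342e-05. Check: 1 decipascal = 0.1 Pa, so 0.1342 decipascal = 0.1342 * 0.1 = 0.01342 Pa. 1 kPa = 1000 Pa, so 0.01342 Pa = 0.01342 / 1000 = 1.342e-05 kPa.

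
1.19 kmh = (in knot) 1 kmh = 0.27777778 m/s, so 1.19 kmh = 1.19 * 0.27777778 = 0.33055556 m/s. 1 knot = 0.51444444 m/s, so 0.33055556 m/s = 0.33055556 / 0.51444444 = 0.6425486 knot ≈ 0.6425 knot (4 s.f.). Final answer: 0.6425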